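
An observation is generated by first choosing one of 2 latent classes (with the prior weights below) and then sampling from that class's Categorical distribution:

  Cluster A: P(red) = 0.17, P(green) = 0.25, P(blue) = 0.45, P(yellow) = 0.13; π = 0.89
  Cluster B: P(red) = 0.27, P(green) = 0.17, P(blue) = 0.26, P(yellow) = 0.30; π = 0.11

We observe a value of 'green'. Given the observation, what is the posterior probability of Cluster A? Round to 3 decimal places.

Apply Bayes' rule: the posterior for each component is proportional to its prior times its likelihood at x.
Component likelihoods at x = 'green':
  L_A = 0.25
  L_B = 0.17
Prior × likelihood for each component:
  π_A·L_A = 0.89 × 0.25 = 0.2225
  π_B·L_B = 0.11 × 0.17 = 0.0187
Normaliser: 0.2225 + 0.0187 = 0.2412
P(Cluster A | x) ≈ 0.922

0.922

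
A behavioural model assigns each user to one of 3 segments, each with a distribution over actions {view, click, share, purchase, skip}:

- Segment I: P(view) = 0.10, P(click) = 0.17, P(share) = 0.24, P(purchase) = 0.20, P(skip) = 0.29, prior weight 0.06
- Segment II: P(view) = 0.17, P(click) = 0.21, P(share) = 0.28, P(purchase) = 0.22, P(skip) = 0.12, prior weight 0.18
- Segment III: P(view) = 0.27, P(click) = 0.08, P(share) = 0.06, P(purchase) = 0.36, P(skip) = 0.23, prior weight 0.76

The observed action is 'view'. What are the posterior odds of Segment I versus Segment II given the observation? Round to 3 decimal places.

Since P(k|x) ∝ π_k f_k(x), the posterior odds are π_i f_i(x) / (π_j f_j(x)).
Evaluate each component's likelihood at the observed value:
  p_I = P(view | comp) = 0.10
  p_II = P(view | comp) = 0.17
  p_III = P(view | comp) = 0.27
Posterior odds = (π_I·p_I) / (π_II·p_II) = (0.06·0.1) / (0.18·0.17) = 0.006 / 0.0306 ≈ 0.196

0.196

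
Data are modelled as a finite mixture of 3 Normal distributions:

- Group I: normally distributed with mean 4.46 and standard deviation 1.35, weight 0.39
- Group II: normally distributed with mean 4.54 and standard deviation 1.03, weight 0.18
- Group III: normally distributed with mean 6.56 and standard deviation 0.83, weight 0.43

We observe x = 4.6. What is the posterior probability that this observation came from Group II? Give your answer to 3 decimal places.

0.353

The responsibility of component k is π_k f_k(x) divided by Σ_j π_j f_j(x).
Component likelihoods at x = 4.6:
  f_I = 0.293928
  f_II = 0.386666
  f_III = 0.0295751
Weight by the priors:
  π_I·f_I = 0.39 × 0.293928 = 0.114632
  π_II·f_II = 0.18 × 0.386666 = 0.0695999
  π_III·f_III = 0.43 × 0.0295751 = 0.0127173
Sum: 0.114632 + 0.0695999 + 0.0127173 = 0.196949
So the posterior for Group II is 0.0695999 / 0.196949 ≈ 0.353.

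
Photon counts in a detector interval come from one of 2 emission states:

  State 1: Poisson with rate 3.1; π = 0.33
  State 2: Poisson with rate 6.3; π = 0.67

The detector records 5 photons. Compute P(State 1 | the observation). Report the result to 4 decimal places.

0.2585

P(component k | x) = π_k·f_k(x) / marginal(x), where marginal(x) = Σ_j π_j·f_j(x).
Poisson probabilities:
  p_1 = 0.107477
  p_2 = 0.151868
Weight by the priors:
  π_1·p_1 = 0.33 × 0.107477 = 0.0354673
  π_2·p_2 = 0.67 × 0.151868 = 0.101752
Normaliser: 0.0354673 + 0.101752 = 0.137219
So the posterior for State 1 is 0.0354673 / 0.137219 ≈ 0.2585.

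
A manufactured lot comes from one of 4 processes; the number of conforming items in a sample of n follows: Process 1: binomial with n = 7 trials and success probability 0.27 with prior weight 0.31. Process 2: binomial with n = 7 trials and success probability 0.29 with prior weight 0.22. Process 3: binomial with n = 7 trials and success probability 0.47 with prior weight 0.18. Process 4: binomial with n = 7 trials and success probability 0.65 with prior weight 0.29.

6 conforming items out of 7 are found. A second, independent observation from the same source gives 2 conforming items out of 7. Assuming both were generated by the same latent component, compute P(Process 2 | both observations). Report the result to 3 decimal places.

0.048

The responsibility of component k is π_k f_k(x) divided by Σ_j π_j f_j(x).
Since both observations come from the same component, the likelihood for component k is f_k(x₁)·f_k(x₂).
  f_1 = [0.00197972] × [0.317367] = 0.000628296
  f_2 = [0.00295627] × [0.318645] = 0.000942001
  f_3 = [0.0399909] × [0.193997] = 0.0077581
  f_4 = [0.184776] × [0.0466] = 0.00861058
Multiply by the mixture weights:
  π_1·f_1 = 0.31 × 0.000628296 = 0.000194772
  π_2·f_2 = 0.22 × 0.000942001 = 0.00020724
  π_3·f_3 = 0.18 × 0.0077581 = 0.00139646
  π_4·f_4 = 0.29 × 0.00861058 = 0.00249707
Marginal: 0.000194772 + 0.00020724 + 0.00139646 + 0.00249707 = 0.00429554
So the posterior for Process 2 is 0.00020724 / 0.00429554 ≈ 0.048.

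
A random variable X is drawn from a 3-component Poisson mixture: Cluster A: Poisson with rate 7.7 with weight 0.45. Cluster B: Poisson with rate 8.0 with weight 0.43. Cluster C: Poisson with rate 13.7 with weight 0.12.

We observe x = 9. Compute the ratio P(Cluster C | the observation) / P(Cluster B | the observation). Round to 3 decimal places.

0.118

Posterior odds = (π_i f_i(x)) / (π_j f_j(x)); the normalising sum cancels.
Poisson probabilities:
  L_A = e^(−7.7)·7.7^9/9! = 0.118737
  L_B = e^(−8.0)·8.0^9/9! = 0.124077
  L_C = e^(−13.7)·13.7^9/9! = 0.0525881
Posterior odds = (π_C·L_C) / (π_B·L_B) = (0.12·0.0525881) / (0.43·0.124077) = 0.00631057 / 0.0533531 ≈ 0.118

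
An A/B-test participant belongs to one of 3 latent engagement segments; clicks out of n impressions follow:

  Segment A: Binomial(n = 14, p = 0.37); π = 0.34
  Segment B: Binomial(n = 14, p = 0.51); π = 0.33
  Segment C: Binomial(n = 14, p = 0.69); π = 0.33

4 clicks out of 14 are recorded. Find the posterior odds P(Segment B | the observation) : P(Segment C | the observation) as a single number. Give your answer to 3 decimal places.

29.055

Posterior odds = (w_i f_i(x)) / (w_j f_j(x)); the normalising sum cancels.
Component likelihoods at x = 4 clicks out of 14:
  L_A = C(14,4)·0.37^4·0.63^10 = 1001·0.0187416·0.0098493 = 0.184776
  L_B = C(14,4)·0.51^4·0.49^10 = 1001·0.067652·0.000797923 = 0.0540351
  L_C = C(14,4)·0.69^4·0.31^10 = 1001·0.226671·8.19628e-06 = 0.00185972
Odds = (0.33/0.33) × (0.0540351/0.00185972) = 1 × 29.0555 ≈ 29.055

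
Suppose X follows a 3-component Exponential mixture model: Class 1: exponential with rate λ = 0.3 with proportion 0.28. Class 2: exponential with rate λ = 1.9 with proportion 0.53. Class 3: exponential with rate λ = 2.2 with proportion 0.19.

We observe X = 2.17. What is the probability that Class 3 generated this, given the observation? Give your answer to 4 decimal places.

0.0555

The responsibility of component k is P(Z=k) f_k(x) divided by Σ_j P(Z=j) f_j(x).
Exponential densities:
  f_1 = 0.3·e^(−0.3·2.17) = 0.3·e^(−0.6510) = 0.156457
  f_2 = 1.9·e^(−1.9·2.17) = 1.9·e^(−4.1230) = 0.0307721
  f_3 = 2.2·e^(−2.2·2.17) = 2.2·e^(−4.7740) = 0.0185824
Prior × likelihood for each component:
  P(Z=1)·f_1 = 0.28 × 0.156457 = 0.043808
  P(Z=2)·f_2 = 0.53 × 0.0307721 = 0.0163092
  P(Z=3)·f_3 = 0.19 × 0.0185824 = 0.00353065
Sum: 0.043808 + 0.0163092 + 0.00353065 = 0.0636479
P(Class 3 | data) = 0.00353065 / 0.0636479 ≈ 0.0555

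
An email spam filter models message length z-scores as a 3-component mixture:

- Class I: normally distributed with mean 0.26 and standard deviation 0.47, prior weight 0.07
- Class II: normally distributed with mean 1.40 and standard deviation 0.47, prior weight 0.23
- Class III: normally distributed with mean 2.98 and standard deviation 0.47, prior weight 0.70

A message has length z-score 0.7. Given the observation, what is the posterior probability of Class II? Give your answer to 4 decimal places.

0.6268

P(component k | x) = P(Z=k)·f_k(x) / marginal(x), where marginal(x) = Σ_j P(Z=j)·f_j(x).
Evaluate each component's likelihood at the observed value:
  p_I = 0.547648
  p_II = 0.279986
  p_III = 6.58757e-06
Multiply by the mixture weights:
  P(Z=I)·p_I = 0.07 × 0.547648 = 0.0383353
  P(Z=II)·p_II = 0.23 × 0.279986 = 0.0643968
  P(Z=III)·p_III = 0.70 × 6.58757e-06 = 4.6113e-06
Evidence: 0.0383353 + 0.0643968 + 4.6113e-06 = 0.102737
P(Class II | x) = 0.0643968 / 0.102737 ≈ 0.6268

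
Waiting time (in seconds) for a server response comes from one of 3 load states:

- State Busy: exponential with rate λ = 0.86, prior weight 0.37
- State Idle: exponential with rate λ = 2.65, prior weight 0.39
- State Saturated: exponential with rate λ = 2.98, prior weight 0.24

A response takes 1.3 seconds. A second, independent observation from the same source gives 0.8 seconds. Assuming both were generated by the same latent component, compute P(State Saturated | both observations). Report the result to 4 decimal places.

The responsibility of component k is π_k f_k(x) divided by Σ_j π_j f_j(x).
Since both observations come from the same component, the likelihood for component k is f_k(x₁)·f_k(x₂).
  L_Busy = [0.86·e^(−0.86·1.3) = 0.86·e^(−1.1180) = 0.281162] × [0.432219] = 0.121524
  L_Idle = [2.65·e^(−2.65·1.3) = 2.65·e^(−3.4450) = 0.0845476] × [0.318084] = 0.0268932
  L_Saturated = [2.98·e^(−2.98·1.3) = 2.98·e^(−3.8740) = 0.0619098] × [0.2747] = 0.0170066
Multiply by the mixture weights:
  π_Busy·L_Busy = 0.37 × 0.121524 = 0.0449638
  π_Idle·L_Idle = 0.39 × 0.0268932 = 0.0104884
  π_Saturated·L_Saturated = 0.24 × 0.0170066 = 0.00408159
Normaliser: 0.0449638 + 0.0104884 + 0.00408159 = 0.0595337
P(State Saturated | data) = 0.00408159 / 0.0595337 ≈ 0.0686

0.0686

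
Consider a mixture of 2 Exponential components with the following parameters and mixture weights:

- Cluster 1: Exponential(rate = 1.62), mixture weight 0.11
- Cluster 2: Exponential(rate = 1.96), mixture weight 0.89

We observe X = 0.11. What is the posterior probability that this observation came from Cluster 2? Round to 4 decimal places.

0.9041

The responsibility of component k is π_k f_k(x) divided by Σ_j π_j f_j(x).
Component likelihoods at x = 0.11:
  f_1 = 1.35558
  f_2 = 1.57987
Prior × likelihood for each component:
  π_1·f_1 = 0.11 × 1.35558 = 0.149113
  π_2·f_2 = 0.89 × 1.57987 = 1.40609
Marginal: 0.149113 + 1.40609 = 1.5552
Responsibility of Cluster 2: 1.40609 / 1.5552 ≈ 0.9041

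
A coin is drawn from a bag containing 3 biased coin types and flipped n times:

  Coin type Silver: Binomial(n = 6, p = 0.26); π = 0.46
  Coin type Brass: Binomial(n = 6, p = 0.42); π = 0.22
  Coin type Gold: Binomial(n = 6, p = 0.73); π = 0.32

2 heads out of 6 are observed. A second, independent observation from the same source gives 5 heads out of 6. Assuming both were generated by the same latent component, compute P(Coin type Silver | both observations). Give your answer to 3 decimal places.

0.089

The responsibility of component k is P(Z=k) f_k(x) divided by Σ_j P(Z=j) f_j(x).
Since both observations come from the same component, the likelihood for component k is f_k(x₁)·f_k(x₂).
  f_Silver = [0.304064] × [0.00527533] = 0.00160404
  f_Brass = [0.299434] × [0.0454805] = 0.0136184
  f_Gold = [0.0424807] × [0.335838] = 0.0142666
Unnormalised posteriors:
  P(Z=Silver)·f_Silver = 0.46 × 0.00160404 = 0.000737857
  P(Z=Brass)·f_Brass = 0.22 × 0.0136184 = 0.00299606
  P(Z=Gold)·f_Gold = 0.32 × 0.0142666 = 0.00456532
Sum: 0.000737857 + 0.00299606 + 0.00456532 = 0.00829924
P(Coin type Silver | data) = 0.000737857 / 0.00829924 ≈ 0.089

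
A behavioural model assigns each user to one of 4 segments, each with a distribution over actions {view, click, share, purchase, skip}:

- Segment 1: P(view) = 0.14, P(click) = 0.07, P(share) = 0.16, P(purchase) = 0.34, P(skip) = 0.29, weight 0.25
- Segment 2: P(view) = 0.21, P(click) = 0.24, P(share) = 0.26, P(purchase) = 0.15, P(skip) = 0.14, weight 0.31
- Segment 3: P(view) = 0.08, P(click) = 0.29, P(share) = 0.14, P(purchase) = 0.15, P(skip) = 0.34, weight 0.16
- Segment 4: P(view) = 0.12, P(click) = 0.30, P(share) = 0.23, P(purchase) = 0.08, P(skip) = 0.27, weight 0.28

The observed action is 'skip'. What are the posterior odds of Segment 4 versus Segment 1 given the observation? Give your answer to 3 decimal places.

Only the two components matter; the odds are (π_i f_i(x)) / (π_j f_j(x)).
Categorical probabilities:
  L_1 = P(skip | comp) = 0.29
  L_2 = P(skip | comp) = 0.14
  L_3 = P(skip | comp) = 0.34
  L_4 = P(skip | comp) = 0.27
Odds = (0.28/0.25) × (0.27/0.29) = 1.12 × 0.931034 ≈ 1.043

1.043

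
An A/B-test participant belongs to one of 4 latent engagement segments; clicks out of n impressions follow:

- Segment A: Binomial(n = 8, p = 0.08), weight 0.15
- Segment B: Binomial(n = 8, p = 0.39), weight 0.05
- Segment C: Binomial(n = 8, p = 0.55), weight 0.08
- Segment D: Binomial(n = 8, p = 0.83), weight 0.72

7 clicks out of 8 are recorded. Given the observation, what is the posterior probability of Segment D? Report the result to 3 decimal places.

Apply Bayes' rule: the posterior for each component is proportional to its prior times its likelihood at x.
Component likelihoods at x = 7 clicks out of 8:
  p_A = C(8,7)·0.08^7·0.92^1 = 8·2.09715e-08·0.92 = 1.5435e-07
  p_B = C(8,7)·0.39^7·0.61^1 = 8·0.00137231·0.61 = 0.00669687
  p_C = C(8,7)·0.55^7·0.45^1 = 8·0.0152244·0.45 = 0.0548077
  p_D = C(8,7)·0.83^7·0.17^1 = 8·0.271361·0.17 = 0.36905
Unnormalised posteriors:
  π_A·p_A = 0.15 × 1.5435e-07 = 2.31526e-08
  π_B·p_B = 0.05 × 0.00669687 = 0.000334844
  π_C·p_C = 0.08 × 0.0548077 = 0.00438461
  π_D·p_D = 0.72 × 0.36905 = 0.265716
Denominator: 2.31526e-08 + 0.000334844 + 0.00438461 + 0.265716 = 0.270436
So the posterior for Segment D is 0.265716 / 0.270436 ≈ 0.983.

0.983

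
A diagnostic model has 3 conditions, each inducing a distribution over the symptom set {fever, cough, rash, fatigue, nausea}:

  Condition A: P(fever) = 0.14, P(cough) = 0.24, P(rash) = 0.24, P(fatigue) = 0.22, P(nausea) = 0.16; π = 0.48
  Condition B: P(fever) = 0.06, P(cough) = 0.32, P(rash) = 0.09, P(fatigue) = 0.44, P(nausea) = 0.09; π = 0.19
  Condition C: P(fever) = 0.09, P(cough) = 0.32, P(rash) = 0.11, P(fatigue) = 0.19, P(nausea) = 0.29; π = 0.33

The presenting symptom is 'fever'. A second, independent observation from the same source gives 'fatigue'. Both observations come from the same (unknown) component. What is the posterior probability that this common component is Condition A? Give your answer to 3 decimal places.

Apply Bayes' rule: the posterior for each component is proportional to its prior times its likelihood at x.
Since both observations come from the same component, the likelihood for component k is f_k(x₁)·f_k(x₂).
  f_A = [P(fever | comp) = 0.14] × [0.22] = 0.0308
  f_B = [P(fever | comp) = 0.06] × [0.44] = 0.0264
  f_C = [P(fever | comp) = 0.09] × [0.19] = 0.0171
Unnormalised posteriors:
  w_A·f_A = 0.48 × 0.0308 = 0.014784
  w_B·f_B = 0.19 × 0.0264 = 0.005016
  w_C·f_C = 0.33 × 0.0171 = 0.005643
Denominator: 0.014784 + 0.005016 + 0.005643 = 0.025443
P(Condition A | x₁, x₂) ≈ 0.581

0.581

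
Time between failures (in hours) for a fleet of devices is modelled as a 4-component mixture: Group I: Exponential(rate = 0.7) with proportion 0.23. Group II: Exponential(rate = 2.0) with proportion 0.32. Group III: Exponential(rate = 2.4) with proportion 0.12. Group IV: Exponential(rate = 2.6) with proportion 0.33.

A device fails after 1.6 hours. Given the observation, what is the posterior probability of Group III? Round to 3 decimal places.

0.063

The responsibility of component k is π_k f_k(x) divided by Σ_j π_j f_j(x).
Exponential densities:
  f_I = 0.228396
  f_II = 0.0815244
  f_III = 0.0515846
  f_IV = 0.0405797
Unnormalised posteriors:
  π_I·f_I = 0.23 × 0.228396 = 0.052531
  π_II·f_II = 0.32 × 0.0815244 = 0.0260878
  π_III·f_III = 0.12 × 0.0515846 = 0.00619016
  π_IV·f_IV = 0.33 × 0.0405797 = 0.0133913
Sum: 0.052531 + 0.0260878 + 0.00619016 + 0.0133913 = 0.0982003
So the posterior for Group III is 0.00619016 / 0.0982003 ≈ 0.063.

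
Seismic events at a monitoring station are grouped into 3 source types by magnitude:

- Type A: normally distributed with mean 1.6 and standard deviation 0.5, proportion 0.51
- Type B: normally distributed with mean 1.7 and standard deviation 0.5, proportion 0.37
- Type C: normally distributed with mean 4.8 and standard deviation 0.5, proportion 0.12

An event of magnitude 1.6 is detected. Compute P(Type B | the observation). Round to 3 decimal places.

0.416

By Bayes' theorem, P(k | x) = π_k f_k(x) / Σ_j π_j f_j(x).
Component likelihoods at x = 1.6:
  p_A = (1/(0.5·√(2π)))·exp(−(1.6−1.6)²/(2·0.5²)) = 0.797885·exp(-0.00000) = 0.797885
  p_B = (1/(0.5·√(2π)))·exp(−(1.6−1.7)²/(2·0.5²)) = 0.797885·exp(-0.02000) = 0.782085
  p_C = (1/(0.5·√(2π)))·exp(−(1.6−4.8)²/(2·0.5²)) = 0.797885·exp(-20.48000) = 1.01763e-09
Weight by the priors:
  π_A·p_A = 0.51 × 0.797885 = 0.406921
  π_B·p_B = 0.37 × 0.782085 = 0.289372
  π_C·p_C = 0.12 × 1.01763e-09 = 1.22115e-10
Sum: 0.406921 + 0.289372 + 1.22115e-10 = 0.696293
So the posterior for Type B is 0.289372 / 0.696293 ≈ 0.416.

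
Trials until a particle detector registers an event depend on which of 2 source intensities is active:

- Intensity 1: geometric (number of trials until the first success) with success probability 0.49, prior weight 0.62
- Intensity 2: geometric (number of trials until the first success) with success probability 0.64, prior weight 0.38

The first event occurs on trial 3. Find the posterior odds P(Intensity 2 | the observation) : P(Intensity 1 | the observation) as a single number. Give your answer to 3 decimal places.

Posterior odds = (P(Z=i) f_i(x)) / (P(Z=j) f_j(x)); the normalising sum cancels.
Geometric probabilities:
  f_1 = 0.127449
  f_2 = 0.082944
0.0315187 / 0.0790184 ≈ 0.399

0.399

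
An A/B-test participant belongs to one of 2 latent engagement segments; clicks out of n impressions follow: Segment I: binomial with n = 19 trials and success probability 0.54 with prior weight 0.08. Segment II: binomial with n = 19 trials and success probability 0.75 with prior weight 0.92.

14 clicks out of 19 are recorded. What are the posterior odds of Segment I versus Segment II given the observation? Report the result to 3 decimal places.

0.018

Posterior odds = (w_i f_i(x)) / (w_j f_j(x)); the normalising sum cancels.
Evaluate each component's likelihood at the observed value:
  f_I = 0.0429345
  f_II = 0.202331
0.00343476 / 0.186145 ≈ 0.018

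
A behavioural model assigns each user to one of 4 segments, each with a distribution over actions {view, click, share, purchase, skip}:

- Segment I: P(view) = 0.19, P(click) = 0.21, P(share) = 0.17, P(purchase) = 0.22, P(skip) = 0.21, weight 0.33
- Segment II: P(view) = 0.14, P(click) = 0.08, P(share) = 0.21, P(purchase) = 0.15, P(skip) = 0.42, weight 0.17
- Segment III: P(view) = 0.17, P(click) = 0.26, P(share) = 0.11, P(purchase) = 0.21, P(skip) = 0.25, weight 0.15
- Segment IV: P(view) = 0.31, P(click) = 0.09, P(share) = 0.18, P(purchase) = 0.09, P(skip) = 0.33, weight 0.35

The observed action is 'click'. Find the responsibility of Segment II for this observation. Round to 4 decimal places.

0.0887

The responsibility of component k is P(Z=k) f_k(x) divided by Σ_j P(Z=j) f_j(x).
Categorical probabilities:
  f_I = P(click | comp) = 0.21
  f_II = P(click | comp) = 0.08
  f_III = P(click | comp) = 0.26
  f_IV = P(click | comp) = 0.09
Unnormalised posteriors:
  P(Z=I)·f_I = 0.33 × 0.21 = 0.0693
  P(Z=II)·f_II = 0.17 × 0.08 = 0.0136
  P(Z=III)·f_III = 0.15 × 0.26 = 0.039
  P(Z=IV)·f_IV = 0.35 × 0.09 = 0.0315
Sum: 0.0693 + 0.0136 + 0.039 + 0.0315 = 0.1534
P(Segment II | 'click') = 0.0136 / 0.1534 ≈ 0.0887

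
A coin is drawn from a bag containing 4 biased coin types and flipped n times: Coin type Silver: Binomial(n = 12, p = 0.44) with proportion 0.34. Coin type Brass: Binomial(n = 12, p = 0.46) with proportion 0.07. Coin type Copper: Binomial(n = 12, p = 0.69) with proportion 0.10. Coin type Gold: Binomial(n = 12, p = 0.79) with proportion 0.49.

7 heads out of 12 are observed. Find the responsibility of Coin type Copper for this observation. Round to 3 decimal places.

Apply Bayes' rule: the posterior for each component is proportional to its prior times its likelihood at x.
Evaluate each component's likelihood at the observed value:
  p_Silver = 0.139262
  p_Brass = 0.158489
  p_Copper = 0.168841
  p_Gold = 0.0621171
Multiply by the mixture weights:
  π_Silver·p_Silver = 0.34 × 0.139262 = 0.0473492
  π_Brass·p_Brass = 0.07 × 0.158489 = 0.0110942
  π_Copper·p_Copper = 0.10 × 0.168841 = 0.0168841
  π_Gold·p_Gold = 0.49 × 0.0621171 = 0.0304374
Normaliser: 0.0473492 + 0.0110942 + 0.0168841 + 0.0304374 = 0.105765
P(Coin type Copper | data) ≈ 0.160

0.160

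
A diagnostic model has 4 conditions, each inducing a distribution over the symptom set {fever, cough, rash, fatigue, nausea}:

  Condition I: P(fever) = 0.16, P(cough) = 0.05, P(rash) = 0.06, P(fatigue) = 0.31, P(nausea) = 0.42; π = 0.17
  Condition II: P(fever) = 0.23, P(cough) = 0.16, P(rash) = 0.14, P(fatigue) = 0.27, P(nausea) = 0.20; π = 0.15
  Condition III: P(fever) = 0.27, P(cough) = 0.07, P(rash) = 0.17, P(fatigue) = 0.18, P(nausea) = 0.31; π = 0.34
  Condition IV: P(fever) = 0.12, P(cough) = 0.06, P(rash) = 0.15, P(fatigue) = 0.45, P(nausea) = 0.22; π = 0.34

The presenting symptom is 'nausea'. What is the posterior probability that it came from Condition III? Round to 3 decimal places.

0.374

Apply Bayes' rule: the posterior for each component is proportional to its prior times its likelihood at x.
Evaluate each component's likelihood at the observed value:
  f_I = 0.42
  f_II = 0.2
  f_III = 0.31
  f_IV = 0.22
Weight by the priors:
  P(Z=I)·f_I = 0.17 × 0.42 = 0.0714
  P(Z=II)·f_II = 0.15 × 0.2 = 0.03
  P(Z=III)·f_III = 0.34 × 0.31 = 0.1054
  P(Z=IV)·f_IV = 0.34 × 0.22 = 0.0748
Denominator: 0.0714 + 0.03 + 0.1054 + 0.0748 = 0.2816
P(Condition III | the observation) = 0.1054 / 0.2816 ≈ 0.374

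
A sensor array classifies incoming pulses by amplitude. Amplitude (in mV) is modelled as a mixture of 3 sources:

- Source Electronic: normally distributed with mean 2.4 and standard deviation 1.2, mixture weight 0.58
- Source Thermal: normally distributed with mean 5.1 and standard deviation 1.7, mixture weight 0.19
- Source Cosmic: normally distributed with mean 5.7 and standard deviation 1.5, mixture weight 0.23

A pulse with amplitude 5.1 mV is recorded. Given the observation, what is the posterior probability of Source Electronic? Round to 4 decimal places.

By Bayes' theorem, P(k | x) = π_k f_k(x) / Σ_j π_j f_j(x).
Normal densities:
  f_Electronic = 0.0264497
  f_Thermal = 0.234672
  f_Cosmic = 0.245513
Prior × likelihood for each component:
  π_Electronic·f_Electronic = 0.58 × 0.0264497 = 0.0153408
  π_Thermal·f_Thermal = 0.19 × 0.234672 = 0.0445877
  π_Cosmic·f_Cosmic = 0.23 × 0.245513 = 0.0564681
Normaliser: 0.0153408 + 0.0445877 + 0.0564681 = 0.116397
So the posterior for Source Electronic is 0.0153408 / 0.116397 ≈ 0.1318.

0.1318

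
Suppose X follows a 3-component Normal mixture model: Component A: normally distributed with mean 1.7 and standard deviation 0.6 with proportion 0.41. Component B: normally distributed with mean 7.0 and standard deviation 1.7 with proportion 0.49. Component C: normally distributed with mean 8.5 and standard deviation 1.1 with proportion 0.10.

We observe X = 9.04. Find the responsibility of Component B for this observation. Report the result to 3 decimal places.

0.635

P(component k | x) = π_k·f_k(x) / marginal(x), where marginal(x) = Σ_j π_j·f_j(x).
Evaluate each component's likelihood at the observed value:
  f_A = 2.11694e-33
  f_B = 0.114227
  f_C = 0.321504
Unnormalised posteriors:
  π_A·f_A = 0.41 × 2.11694e-33 = 8.67947e-34
  π_B·f_B = 0.49 × 0.114227 = 0.0559713
  π_C·f_C = 0.10 × 0.321504 = 0.0321504
Marginal: 8.67947e-34 + 0.0559713 + 0.0321504 = 0.0881217
Responsibility of Component B: 0.0559713 / 0.0881217 ≈ 0.635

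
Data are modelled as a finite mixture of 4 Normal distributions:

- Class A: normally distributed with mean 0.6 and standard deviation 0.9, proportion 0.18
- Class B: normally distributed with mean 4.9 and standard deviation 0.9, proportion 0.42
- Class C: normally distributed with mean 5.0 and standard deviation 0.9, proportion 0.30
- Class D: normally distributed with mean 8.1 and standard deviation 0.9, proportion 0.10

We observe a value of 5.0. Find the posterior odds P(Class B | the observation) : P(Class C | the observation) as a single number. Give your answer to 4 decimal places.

1.3914

Posterior odds = (w_i f_i(x)) / (w_j f_j(x)); the normalising sum cancels.
Normal densities:
  f_A = (1/(0.9·√(2π)))·exp(−(5.0−0.6)²/(2·0.9²)) = 0.443269·exp(-11.95062) = 2.86141e-06
  f_B = (1/(0.9·√(2π)))·exp(−(5.0−4.9)²/(2·0.9²)) = 0.443269·exp(-0.00617) = 0.440541
  f_C = (1/(0.9·√(2π)))·exp(−(5.0−5.0)²/(2·0.9²)) = 0.443269·exp(-0.00000) = 0.443269
  f_D = (1/(0.9·√(2π)))·exp(−(5.0−8.1)²/(2·0.9²)) = 0.443269·exp(-5.93210) = 0.00117595
Odds = (0.42/0.30) × (0.440541/0.443269) = 1.4 × 0.993846 ≈ 1.3914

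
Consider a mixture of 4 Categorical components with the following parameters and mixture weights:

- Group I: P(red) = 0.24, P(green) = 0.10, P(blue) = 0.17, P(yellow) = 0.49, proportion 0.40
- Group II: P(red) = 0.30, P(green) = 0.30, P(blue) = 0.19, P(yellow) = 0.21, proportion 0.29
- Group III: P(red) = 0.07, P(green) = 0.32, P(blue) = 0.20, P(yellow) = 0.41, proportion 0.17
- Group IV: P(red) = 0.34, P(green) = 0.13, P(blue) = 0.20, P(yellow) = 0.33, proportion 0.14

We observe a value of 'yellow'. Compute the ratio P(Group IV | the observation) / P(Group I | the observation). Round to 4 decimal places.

Since P(k|x) ∝ π_k f_k(x), the posterior odds are π_i f_i(x) / (π_j f_j(x)).
Component likelihoods at x = 'yellow':
  f_I = 0.49
  f_II = 0.21
  f_III = 0.41
  f_IV = 0.33
0.0462 / 0.196 ≈ 0.2357

0.2357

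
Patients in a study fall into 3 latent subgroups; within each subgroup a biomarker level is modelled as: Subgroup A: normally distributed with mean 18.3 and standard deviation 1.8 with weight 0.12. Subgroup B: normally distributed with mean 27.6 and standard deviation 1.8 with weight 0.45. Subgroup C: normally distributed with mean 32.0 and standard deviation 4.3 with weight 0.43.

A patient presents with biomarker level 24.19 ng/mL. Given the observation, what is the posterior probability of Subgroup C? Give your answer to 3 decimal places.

0.315

The responsibility of component k is w_k f_k(x) divided by Σ_j w_j f_j(x).
Component likelihoods at x = 24.19 ng/mL:
  f_A = (1/(1.8·√(2π)))·exp(−(24.19−18.3)²/(2·1.8²)) = 0.221635·exp(-5.35372) = 0.00104845
  f_B = (1/(1.8·√(2π)))·exp(−(24.19−27.6)²/(2·1.8²)) = 0.221635·exp(-1.79446) = 0.0368395
  f_C = (1/(4.3·√(2π)))·exp(−(24.19−32.0)²/(2·4.3²)) = 0.092777·exp(-1.64943) = 0.0178279
Weight by the priors:
  w_A·f_A = 0.12 × 0.00104845 = 0.000125814
  w_B·f_B = 0.45 × 0.0368395 = 0.0165778
  w_C·f_C = 0.43 × 0.0178279 = 0.00766601
Evidence: 0.000125814 + 0.0165778 + 0.00766601 = 0.0243696
So the posterior for Subgroup C is 0.00766601 / 0.0243696 ≈ 0.315.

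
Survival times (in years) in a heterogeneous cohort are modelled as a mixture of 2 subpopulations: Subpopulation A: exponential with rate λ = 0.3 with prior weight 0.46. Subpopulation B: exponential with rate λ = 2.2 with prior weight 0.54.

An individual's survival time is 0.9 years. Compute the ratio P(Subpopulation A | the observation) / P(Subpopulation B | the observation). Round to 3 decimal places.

Posterior odds = (w_i f_i(x)) / (w_j f_j(x)); the normalising sum cancels.
Exponential densities:
  L_A = 0.3·e^(−0.3·0.9) = 0.3·e^(−0.2700) = 0.229014
  L_B = 2.2·e^(−2.2·0.9) = 2.2·e^(−1.9800) = 0.303752
0.105346 / 0.164026 ≈ 0.642

0.642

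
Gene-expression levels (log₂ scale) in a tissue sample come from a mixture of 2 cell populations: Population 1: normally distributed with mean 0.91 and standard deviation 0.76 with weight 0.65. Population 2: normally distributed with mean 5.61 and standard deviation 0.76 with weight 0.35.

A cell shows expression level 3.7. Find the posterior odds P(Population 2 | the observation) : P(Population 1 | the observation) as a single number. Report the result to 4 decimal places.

Only the two components matter; the odds are (π_i f_i(x)) / (π_j f_j(x)).
Evaluate each component's likelihood at the observed value:
  L_1 = 0.000621848
  L_2 = 0.0223153
Odds = (0.35/0.65) × (0.0223153/0.000621848) = 0.538462 × 35.8855 ≈ 19.3229

19.3229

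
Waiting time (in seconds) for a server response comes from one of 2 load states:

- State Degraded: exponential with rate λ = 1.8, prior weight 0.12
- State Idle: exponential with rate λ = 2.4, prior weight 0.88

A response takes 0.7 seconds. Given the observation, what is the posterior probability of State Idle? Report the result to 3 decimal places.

0.865

The responsibility of component k is w_k f_k(x) divided by Σ_j w_j f_j(x).
Evaluate each component's likelihood at the observed value:
  L_Degraded = 0.510577
  L_Idle = 0.447298
Unnormalised posteriors:
  w_Degraded·L_Degraded = 0.12 × 0.510577 = 0.0612693
  w_Idle·L_Idle = 0.88 × 0.447298 = 0.393622
Sum: 0.0612693 + 0.393622 = 0.454891
P(State Idle | data) = 0.393622 / 0.454891 ≈ 0.865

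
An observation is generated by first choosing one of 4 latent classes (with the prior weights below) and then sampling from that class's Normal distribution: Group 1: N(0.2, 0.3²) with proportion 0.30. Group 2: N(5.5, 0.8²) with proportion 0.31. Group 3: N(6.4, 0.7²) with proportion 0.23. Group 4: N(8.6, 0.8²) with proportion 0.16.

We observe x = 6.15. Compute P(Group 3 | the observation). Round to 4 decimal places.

Posterior ∝ prior × likelihood, so P(k | x) ∝ w_k f_k(x); normalise over all components.
Evaluate each component's likelihood at the observed value:
  p_1 = (1/(0.3·√(2π)))·exp(−(6.15−0.2)²/(2·0.3²)) = 1.329808·exp(-196.68056) = 5.08755e-86
  p_2 = (1/(0.8·√(2π)))·exp(−(6.15−5.5)²/(2·0.8²)) = 0.498678·exp(-0.33008) = 0.358483
  p_3 = (1/(0.7·√(2π)))·exp(−(6.15−6.4)²/(2·0.7²)) = 0.569918·exp(-0.06378) = 0.534706
  p_4 = (1/(0.8·√(2π)))·exp(−(6.15−8.6)²/(2·0.8²)) = 0.498678·exp(-4.68945) = 0.0045837
Multiply by the mixture weights:
  w_1·p_1 = 0.30 × 5.08755e-86 = 1.52627e-86
  w_2·p_2 = 0.31 × 0.358483 = 0.11113
  w_3·p_3 = 0.23 × 0.534706 = 0.122982
  w_4·p_4 = 0.16 × 0.0045837 = 0.000733392
Marginal: 1.52627e-86 + 0.11113 + 0.122982 + 0.000733392 = 0.234845
P(Group 3 | data) ≈ 0.5237

0.5237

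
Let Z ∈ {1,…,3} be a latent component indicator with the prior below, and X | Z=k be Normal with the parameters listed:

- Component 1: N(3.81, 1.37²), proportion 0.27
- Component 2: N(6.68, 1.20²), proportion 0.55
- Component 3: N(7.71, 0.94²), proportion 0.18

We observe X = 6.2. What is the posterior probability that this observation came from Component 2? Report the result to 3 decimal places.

P(component k | x) = w_k·f_k(x) / marginal(x), where marginal(x) = Σ_j w_j·f_j(x).
Evaluate each component's likelihood at the observed value:
  L_1 = 0.0635814
  L_2 = 0.306892
  L_3 = 0.1168
Unnormalised posteriors:
  w_1·L_1 = 0.27 × 0.0635814 = 0.017167
  w_2·L_2 = 0.55 × 0.306892 = 0.16879
  w_3·L_3 = 0.18 × 0.1168 = 0.0210239
Evidence: 0.017167 + 0.16879 + 0.0210239 = 0.206981
So the posterior for Component 2 is 0.16879 / 0.206981 ≈ 0.815.

0.815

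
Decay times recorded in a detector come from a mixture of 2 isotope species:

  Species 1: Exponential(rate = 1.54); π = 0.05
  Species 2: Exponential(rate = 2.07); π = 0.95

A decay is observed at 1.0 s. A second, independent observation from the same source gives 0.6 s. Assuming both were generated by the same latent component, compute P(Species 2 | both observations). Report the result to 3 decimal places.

0.936

The responsibility of component k is w_k f_k(x) divided by Σ_j w_j f_j(x).
Since both observations come from the same component, the likelihood for component k is f_k(x₁)·f_k(x₂).
  p_1 = [1.54·e^(−1.54·1.0) = 1.54·e^(−1.5400) = 0.330147] × [0.611269] = 0.201809
  p_2 = [2.07·e^(−2.07·1.0) = 2.07·e^(−2.0700) = 0.261205] × [0.597828] = 0.156156
Weight by the priors:
  w_1·p_1 = 0.05 × 0.201809 = 0.0100904
  w_2·p_2 = 0.95 × 0.156156 = 0.148348
Evidence: 0.0100904 + 0.148348 = 0.158438
P(Species 2 | x) ≈ 0.936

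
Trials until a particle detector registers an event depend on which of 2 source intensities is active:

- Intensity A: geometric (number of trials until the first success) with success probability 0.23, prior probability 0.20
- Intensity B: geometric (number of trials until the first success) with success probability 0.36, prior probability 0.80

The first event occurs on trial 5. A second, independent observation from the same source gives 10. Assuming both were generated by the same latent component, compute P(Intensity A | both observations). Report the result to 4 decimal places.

Posterior ∝ prior × likelihood, so P(k | x) ∝ π_k f_k(x); normalise over all components.
Since both observations come from the same component, the likelihood for component k is f_k(x₁)·f_k(x₂).
  f_A = [0.23·(1−0.23)^4 = 0.23·0.35153 = 0.080852] × [0.0218849] = 0.00176944
  f_B = [0.36·(1−0.36)^4 = 0.36·0.167772 = 0.060398] × [0.00648518] = 0.000391692
Multiply by the mixture weights:
  π_A·f_A = 0.20 × 0.00176944 = 0.000353887
  π_B·f_B = 0.80 × 0.000391692 = 0.000313354
Marginal: 0.000353887 + 0.000313354 = 0.000667241
So the posterior for Intensity A is 0.000353887 / 0.000667241 ≈ 0.5304.

0.5304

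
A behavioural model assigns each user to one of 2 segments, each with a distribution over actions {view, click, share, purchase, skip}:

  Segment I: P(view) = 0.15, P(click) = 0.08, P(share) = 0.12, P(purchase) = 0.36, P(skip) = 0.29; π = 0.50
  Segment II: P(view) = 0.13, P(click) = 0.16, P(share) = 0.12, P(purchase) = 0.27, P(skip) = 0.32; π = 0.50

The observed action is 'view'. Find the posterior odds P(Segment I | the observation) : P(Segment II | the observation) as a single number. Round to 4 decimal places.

The posterior odds equal the prior odds times the likelihood ratio: (P(Z=i)/P(Z=j))·(f_i(x)/f_j(x)).
Component likelihoods at x = 'view':
  f_I = P(view | comp) = 0.15
  f_II = P(view | comp) = 0.13
0.075 / 0.065 ≈ 1.1538

1.1538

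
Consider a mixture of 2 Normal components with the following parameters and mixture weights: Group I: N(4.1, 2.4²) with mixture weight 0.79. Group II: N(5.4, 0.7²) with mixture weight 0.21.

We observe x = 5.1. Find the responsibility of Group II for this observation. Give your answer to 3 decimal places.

0.476

Posterior ∝ prior × likelihood, so P(k | x) ∝ π_k f_k(x); normalise over all components.
Component likelihoods at x = 5.1:
  p_I = (1/(2.4·√(2π)))·exp(−(5.1−4.1)²/(2·2.4²)) = 0.166226·exp(-0.08681) = 0.152405
  p_II = (1/(0.7·√(2π)))·exp(−(5.1−5.4)²/(2·0.7²)) = 0.569918·exp(-0.09184) = 0.51991
Prior × likelihood for each component:
  π_I·p_I = 0.79 × 0.152405 = 0.1204
  π_II·p_II = 0.21 × 0.51991 = 0.109181
Normaliser: 0.1204 + 0.109181 = 0.229581
Responsibility of Group II: 0.109181 / 0.229581 ≈ 0.476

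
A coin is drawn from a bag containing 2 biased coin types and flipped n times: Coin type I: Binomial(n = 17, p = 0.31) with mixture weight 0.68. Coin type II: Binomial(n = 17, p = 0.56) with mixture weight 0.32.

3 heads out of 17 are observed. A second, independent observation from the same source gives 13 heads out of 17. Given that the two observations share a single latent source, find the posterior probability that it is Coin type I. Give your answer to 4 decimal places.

0.3522

Apply Bayes' rule: the posterior for each component is proportional to its prior times its likelihood at x.
Since both observations come from the same component, the likelihood for component k is f_k(x₁)·f_k(x₂).
  p_I = [0.112326] × [0.000131727] = 1.47964e-05
  p_II = [0.00121734] × [0.0475151] = 5.78419e-05
Unnormalised posteriors:
  w_I·p_I = 0.68 × 1.47964e-05 = 1.00616e-05
  w_II·p_II = 0.32 × 5.78419e-05 = 1.85094e-05
Denominator: 1.00616e-05 + 1.85094e-05 = 2.8571e-05
P(Coin type I | x₁, x₂) ≈ 0.3522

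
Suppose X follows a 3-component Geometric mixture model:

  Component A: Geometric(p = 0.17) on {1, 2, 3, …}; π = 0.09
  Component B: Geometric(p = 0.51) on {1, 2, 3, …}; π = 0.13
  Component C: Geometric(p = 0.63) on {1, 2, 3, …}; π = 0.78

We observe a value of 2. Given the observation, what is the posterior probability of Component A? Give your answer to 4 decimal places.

0.0559

Posterior ∝ prior × likelihood, so P(k | x) ∝ π_k f_k(x); normalise over all components.
Evaluate each component's likelihood at the observed value:
  f_A = 0.1411
  f_B = 0.2499
  f_C = 0.2331
Multiply by the mixture weights:
  π_A·f_A = 0.09 × 0.1411 = 0.012699
  π_B·f_B = 0.13 × 0.2499 = 0.032487
  π_C·f_C = 0.78 × 0.2331 = 0.181818
Sum: 0.012699 + 0.032487 + 0.181818 = 0.227004
P(Component A | data) ≈ 0.0559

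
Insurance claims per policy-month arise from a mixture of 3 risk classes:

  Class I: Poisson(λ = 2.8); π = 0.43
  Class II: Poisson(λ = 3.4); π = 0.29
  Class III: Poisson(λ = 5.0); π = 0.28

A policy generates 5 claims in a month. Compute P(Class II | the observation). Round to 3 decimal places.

P(component k | x) = π_k·f_k(x) / marginal(x), where marginal(x) = Σ_j π_j·f_j(x).
Component likelihoods at x = 5 claims:
  L_I = 0.0872136
  L_II = 0.126361
  L_III = 0.175467
Prior × likelihood for each component:
  π_I·L_I = 0.43 × 0.0872136 = 0.0375019
  π_II·L_II = 0.29 × 0.126361 = 0.0366446
  π_III·L_III = 0.28 × 0.175467 = 0.0491309
Sum: 0.0375019 + 0.0366446 + 0.0491309 = 0.123277
P(Class II | x) ≈ 0.297

0.297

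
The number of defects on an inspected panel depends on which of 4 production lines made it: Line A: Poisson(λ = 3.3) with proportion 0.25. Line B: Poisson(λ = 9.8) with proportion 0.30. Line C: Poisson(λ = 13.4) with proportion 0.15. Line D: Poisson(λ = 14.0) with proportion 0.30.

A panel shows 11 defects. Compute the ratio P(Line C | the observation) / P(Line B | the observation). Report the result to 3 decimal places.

0.427

Only the two components matter; the odds are (P(Z=i) f_i(x)) / (P(Z=j) f_j(x)).
Poisson probabilities:
  p_A = 0.00046701
  p_B = 0.111236
  p_C = 0.0949404
  p_D = 0.0843587
Posterior odds = (P(Z=C)·p_C) / (P(Z=B)·p_B) = (0.15·0.0949404) / (0.30·0.111236) = 0.0142411 / 0.0333708 ≈ 0.427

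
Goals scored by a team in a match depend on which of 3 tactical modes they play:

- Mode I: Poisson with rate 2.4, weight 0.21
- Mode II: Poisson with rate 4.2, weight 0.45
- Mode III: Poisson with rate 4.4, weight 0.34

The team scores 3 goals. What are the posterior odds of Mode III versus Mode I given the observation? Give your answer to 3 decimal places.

Since P(k|x) ∝ π_k f_k(x), the posterior odds are π_i f_i(x) / (π_j f_j(x)).
Poisson probabilities:
  f_I = e^(−2.4)·2.4^3/3! = 0.209014
  f_II = e^(−4.2)·4.2^3/3! = 0.185165
  f_III = e^(−4.4)·4.4^3/3! = 0.174305
Odds = (0.34/0.21) × (0.174305/0.209014) = 1.61905 × 0.833941 ≈ 1.350

1.350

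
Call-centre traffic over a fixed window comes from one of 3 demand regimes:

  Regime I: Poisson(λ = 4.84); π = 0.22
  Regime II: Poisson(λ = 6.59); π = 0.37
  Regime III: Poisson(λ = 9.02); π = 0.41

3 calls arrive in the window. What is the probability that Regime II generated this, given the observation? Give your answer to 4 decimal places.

0.3838

Posterior ∝ prior × likelihood, so P(k | x) ∝ π_k f_k(x); normalise over all components.
Poisson probabilities:
  L_I = 0.149417
  L_II = 0.0655397
  L_III = 0.0147956
Weight by the priors:
  π_I·L_I = 0.22 × 0.149417 = 0.0328717
  π_II·L_II = 0.37 × 0.0655397 = 0.0242497
  π_III·L_III = 0.41 × 0.0147956 = 0.00606619
Marginal: 0.0328717 + 0.0242497 + 0.00606619 = 0.0631876
P(Regime II | data) = 0.0242497 / 0.0631876 ≈ 0.3838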